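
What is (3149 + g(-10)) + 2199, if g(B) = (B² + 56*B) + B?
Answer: 4878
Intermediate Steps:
g(B) = B² + 57*B
(3149 + g(-10)) + 2199 = (3149 - 10*(57 - 10)) + 2199 = (3149 - 10*47) + 2199 = (3149 - 470) + 2199 = 2679 + 2199 = 4878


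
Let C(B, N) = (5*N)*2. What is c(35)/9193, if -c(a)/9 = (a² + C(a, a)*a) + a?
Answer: -121590/9193 ≈ -13.226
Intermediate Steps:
C(B, N) = 10*N
c(a) = -99*a² - 9*a (c(a) = -9*((a² + (10*a)*a) + a) = -9*((a² + 10*a²) + a) = -9*(11*a² + a) = -9*(a + 11*a²) = -99*a² - 9*a)
c(35)/9193 = -9*35*(1 + 11*35)/9193 = -9*35*(1 + 385)*(1/9193) = -9*35*386*(1/9193) = -121590*1/9193 = -121590/9193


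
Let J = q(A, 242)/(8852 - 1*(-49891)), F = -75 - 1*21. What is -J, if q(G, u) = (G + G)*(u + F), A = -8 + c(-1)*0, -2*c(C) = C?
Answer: 2336/58743 ≈ 0.039766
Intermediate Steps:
c(C) = -C/2
F = -96 (F = -75 - 21 = -96)
A = -8 (A = -8 - 1/2*(-1)*0 = -8 + (1/2)*0 = -8 + 0 = -8)
q(G, u) = 2*G*(-96 + u) (q(G, u) = (G + G)*(u - 96) = (2*G)*(-96 + u) = 2*G*(-96 + u))
J = -2336/58743 (J = (2*(-8)*(-96 + 242))/(8852 - 1*(-49891)) = (2*(-8)*146)/(8852 + 49891) = -2336/58743 ≈ -0.039766)
-J = -1*(-2336/58743) = 2336/58743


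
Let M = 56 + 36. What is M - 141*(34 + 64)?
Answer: -13726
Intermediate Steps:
M = 92
M - 141*(34 + 64) = 92 - 141*(34 + 64) = 92 - 141*98 = 92 - 13818 = -13726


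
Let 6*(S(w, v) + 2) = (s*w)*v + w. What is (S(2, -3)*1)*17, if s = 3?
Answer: -238/3 ≈ -79.333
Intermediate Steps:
S(w, v) = -2 + w/6 + v*w/2 (S(w, v) = -2 + ((3*w)*v + w)/6 = -2 + (3*v*w + w)/6 = -2 + (w + 3*v*w)/6 = -2 + (w/6 + v*w/2) = -2 + w/6 + v*w/2)
(S(2, -3)*1)*17 = ((-2 + (1/6)*2 + (1/2)*(-3)*2)*1)*17 = ((-2 + 1/3 - 3)*1)*17 = -14/3*1*17 = -14/3*17 = -238/3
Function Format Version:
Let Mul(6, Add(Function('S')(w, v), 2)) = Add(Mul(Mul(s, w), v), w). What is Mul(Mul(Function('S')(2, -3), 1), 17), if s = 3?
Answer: Rational(-238, 3) ≈ -79.333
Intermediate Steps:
Function('S')(w, v) = Add(-2, Mul(Rational(1, 6), w), Mul(Rational(1, 2), v, w)) (Function('S')(w, v) = Add(-2, Mul(Rational(1, 6), Add(Mul(Mul(3, w), v), w))) = Add(-2, Mul(Rational(1, 6), Add(Mul(3, v, w), w))) = Add(-2, Mul(Rational(1, 6), Add(w, Mul(3, v, w)))) = Add(-2, Add(Mul(Rational(1, 6), w), Mul(Rational(1, 2), v, w))) = Add(-2, Mul(Rational(1, 6), w), Mul(Rational(1, 2), v, w)))
Mul(Mul(Function('S')(2, -3), 1), 17) = Mul(Mul(Add(-2, Mul(Rational(1, 6), 2), Mul(Rational(1, 2), -3, 2)), 1), 17) = Mul(Mul(Add(-2, Rational(1, 3), -3), 1), 17) = Mul(Mul(Rational(-14, 3), 1), 17) = Mul(Rational(-14, 3), 17) = Rational(-238, 3)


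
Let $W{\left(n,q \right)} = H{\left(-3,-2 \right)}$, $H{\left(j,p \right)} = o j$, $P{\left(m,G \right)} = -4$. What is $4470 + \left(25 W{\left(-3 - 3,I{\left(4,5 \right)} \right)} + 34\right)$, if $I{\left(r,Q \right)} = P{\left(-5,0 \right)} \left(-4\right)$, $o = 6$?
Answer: $4054$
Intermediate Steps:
$I{\left(r,Q \right)} = 16$ ($I{\left(r,Q \right)} = \left(-4\right) \left(-4\right) = 16$)
$H{\left(j,p \right)} = 6 j$
$W{\left(n,q \right)} = -18$ ($W{\left(n,q \right)} = 6 \left(-3\right) = -18$)
$4470 + \left(25 W{\left(-3 - 3,I{\left(4,5 \right)} \right)} + 34\right) = 4470 + \left(25 \left(-18\right) + 34\right) = 4470 + \left(-450 + 34\right) = 4470 - 416 = 4054$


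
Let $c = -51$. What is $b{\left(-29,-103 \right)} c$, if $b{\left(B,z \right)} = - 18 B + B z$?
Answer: $-178959$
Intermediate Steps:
$b{\left(-29,-103 \right)} c = - 29 \left(-18 - 103\right) \left(-51\right) = \left(-29\right) \left(-121\right) \left(-51\right) = 3509 \left(-51\right) = -178959$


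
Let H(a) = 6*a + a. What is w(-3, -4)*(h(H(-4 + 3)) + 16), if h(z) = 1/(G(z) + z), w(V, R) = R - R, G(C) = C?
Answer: 0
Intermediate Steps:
H(a) = 7*a
w(V, R) = 0
h(z) = 1/(2*z) (h(z) = 1/(z + z) = 1/(2*z))
w(-3, -4)*(h(H(-4 + 3)) + 16) = 0*(1/(2*((7*(-4 + 3)))) + 16) = 0*(1/(2*((7*(-1)))) + 16) = 0*((1/2)/(-7) + 16) = 0*((1/2)*(-1/7) + 16) = 0*(-1/14 + 16) = 0*(223/14) = 0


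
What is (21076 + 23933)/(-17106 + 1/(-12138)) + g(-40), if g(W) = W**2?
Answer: 331665887158/207632629 ≈ 1597.4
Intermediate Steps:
(21076 + 23933)/(-17106 + 1/(-12138)) + g(-40) = (21076 + 23933)/(-17106 + 1/(-12138)) + (-40)**2 = 45009/(-17106 - 1/12138) + 1600 = 45009/(-207632629/12138) + 1600 = 45009*(-12138/207632629) + 1600 = -546319242/207632629 + 1600 = 331665887158/207632629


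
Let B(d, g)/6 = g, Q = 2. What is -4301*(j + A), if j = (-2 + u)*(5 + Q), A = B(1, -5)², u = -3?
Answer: -3720365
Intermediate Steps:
B(d, g) = 6*g
A = 900 (A = (6*(-5))² = (-30)² = 900)
j = -35 (j = (-2 - 3)*(5 + 2) = -5*7 = -35)
-4301*(j + A) = -4301*(-35 + 900) = -4301*865 = -3720365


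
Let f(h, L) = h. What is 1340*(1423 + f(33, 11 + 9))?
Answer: 1951040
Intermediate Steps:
1340*(1423 + f(33, 11 + 9)) = 1340*(1423 + 33) = 1340*1456 = 1951040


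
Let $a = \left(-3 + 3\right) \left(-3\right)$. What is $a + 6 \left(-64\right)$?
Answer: $-384$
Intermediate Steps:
$a = 0$ ($a = 0 \left(-3\right) = 0$)
$a + 6 \left(-64\right) = 0 + 6 \left(-64\right) = 0 - 384 = -384$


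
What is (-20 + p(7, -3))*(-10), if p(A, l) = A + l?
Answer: 160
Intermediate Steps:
(-20 + p(7, -3))*(-10) = (-20 + (7 - 3))*(-10) = (-20 + 4)*(-10) = -16*(-10) = 160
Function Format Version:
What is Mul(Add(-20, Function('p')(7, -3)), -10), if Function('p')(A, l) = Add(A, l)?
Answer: 160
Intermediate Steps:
Mul(Add(-20, Function('p')(7, -3)), -10) = Mul(Add(-20, Add(7, -3)), -10) = Mul(Add(-20, 4), -10) = Mul(-16, -10) = 160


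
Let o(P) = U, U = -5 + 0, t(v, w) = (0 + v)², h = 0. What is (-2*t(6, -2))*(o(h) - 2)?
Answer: 504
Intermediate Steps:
t(v, w) = v²
U = -5
o(P) = -5
(-2*t(6, -2))*(o(h) - 2) = (-2*6²)*(-5 - 2) = -2*36*(-7) = -72*(-7) = 504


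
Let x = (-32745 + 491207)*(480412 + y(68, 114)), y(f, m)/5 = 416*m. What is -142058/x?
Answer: -71029/164480577892 ≈ -4.3184e-7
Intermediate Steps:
y(f, m) = 2080*m (y(f, m) = 5*(416*m) = 2080*m)
x = 328961155784 (x = (-32745 + 491207)*(480412 + 2080*114) = 458462*(480412 + 237120) = 458462*717532 = 328961155784)
-142058/x = -142058/328961155784 = -142058*1/328961155784 = -71029/164480577892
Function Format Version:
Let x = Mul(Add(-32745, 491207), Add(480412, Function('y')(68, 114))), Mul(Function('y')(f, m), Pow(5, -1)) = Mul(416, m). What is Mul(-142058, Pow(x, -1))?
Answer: Rational(-71029, 164480577892) ≈ -4.3184e-7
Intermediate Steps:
Function('y')(f, m) = Mul(2080, m) (Function('y')(f, m) = Mul(5, Mul(416, m)) = Mul(2080, m))
x = 328961155784 (x = Mul(Add(-32745, 491207), Add(480412, Mul(2080, 114))) = Mul(458462, Add(480412, 237120)) = Mul(458462, 717532) = 328961155784)
Mul(-142058, Pow(x, -1)) = Mul(-142058, Pow(328961155784, -1)) = Mul(-142058, Rational(1, 328961155784)) = Rational(-71029, 164480577892)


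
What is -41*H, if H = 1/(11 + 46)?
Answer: -41/57 ≈ -0.71930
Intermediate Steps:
H = 1/57 ≈ 0.017544
-41*H = -41*1/57 = -41/57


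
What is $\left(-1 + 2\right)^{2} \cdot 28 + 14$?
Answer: $42$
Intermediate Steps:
$\left(-1 + 2\right)^{2} \cdot 28 + 14 = 1^{2} \cdot 28 + 14 = 1 \cdot 28 + 14 = 28 + 14 = 42$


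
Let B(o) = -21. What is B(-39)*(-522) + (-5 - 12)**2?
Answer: 11251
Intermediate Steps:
B(-39)*(-522) + (-5 - 12)**2 = -21*(-522) + (-5 - 12)**2 = 10962 + (-17)**2 = 10962 + 289 = 11251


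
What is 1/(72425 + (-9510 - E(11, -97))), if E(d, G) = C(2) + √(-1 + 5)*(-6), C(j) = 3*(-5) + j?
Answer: 1/62940 ≈ 1.5888e-5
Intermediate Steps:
C(j) = -15 + j
E(d, G) = -25 (E(d, G) = (-15 + 2) + √(-1 + 5)*(-6) = -13 + √4*(-6) = -13 + 2*(-6) = -13 - 12 = -25)
1/(72425 + (-9510 - E(11, -97))) = 1/(72425 + (-9510 - 1*(-25))) = 1/(72425 + (-9510 + 25)) = 1/(72425 - 9485) = 1/62940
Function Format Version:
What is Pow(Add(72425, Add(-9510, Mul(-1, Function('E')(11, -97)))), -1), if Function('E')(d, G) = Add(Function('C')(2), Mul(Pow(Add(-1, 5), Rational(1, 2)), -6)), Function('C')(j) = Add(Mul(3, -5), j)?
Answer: Rational(1, 62940) ≈ 1.5888e-5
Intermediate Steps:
Function('C')(j) = Add(-15, j)
Function('E')(d, G) = -25 (Function('E')(d, G) = Add(Add(-15, 2), Mul(Pow(Add(-1, 5), Rational(1, 2)), -6)) = Add(-13, Mul(Pow(4, Rational(1, 2)), -6)) = Add(-13, Mul(2, -6)) = Add(-13, -12) = -25)
Pow(Add(72425, Add(-9510, Mul(-1, Function('E')(11, -97)))), -1) = Pow(Add(72425, Add(-9510, Mul(-1, -25))), -1) = Pow(Add(72425, Add(-9510, 25)), -1) = Pow(Add(72425, -9485), -1) = Pow(62940, -1) = Rational(1, 62940)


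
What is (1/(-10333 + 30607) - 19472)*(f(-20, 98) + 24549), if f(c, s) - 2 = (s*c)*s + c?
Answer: 66144211263523/20274 ≈ 3.2625e+9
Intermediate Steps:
f(c, s) = 2 + c + c*s**2 (f(c, s) = 2 + ((s*c)*s + c) = 2 + ((c*s)*s + c) = 2 + (c*s**2 + c) = 2 + (c + c*s**2) = 2 + c + c*s**2)
(1/(-10333 + 30607) - 19472)*(f(-20, 98) + 24549) = (1/(-10333 + 30607) - 19472)*((2 - 20 - 20*98**2) + 24549) = (1/20274 - 19472)*((2 - 20 - 20*9604) + 24549) = (1/20274 - 19472)*((2 - 20 - 192080) + 24549) = -394775327*(-192098 + 24549)/20274 = -394775327/20274*(-167549) = 66144211263523/20274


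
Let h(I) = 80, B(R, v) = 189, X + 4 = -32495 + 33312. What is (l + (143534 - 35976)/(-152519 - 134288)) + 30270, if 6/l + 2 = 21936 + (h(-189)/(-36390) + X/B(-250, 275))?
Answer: 14554627683251527930/480832767527107 ≈ 30270.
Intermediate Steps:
X = 813 (X = -4 + (-32495 + 33312) = -4 + 817 = 813)
l = 458514/1676502901 (l = 6/(-2 + (21936 + (80/(-36390) + 813/189))) = 6/(-2 + (21936 + (80*(-1/36390) + 813*(1/189)))) = 6/(-2 + (21936 + (-8/3639 + 271/63))) = 6/(-2 + (21936 + 328555/76419)) = 6/(-2 + 1676655739/76419) = 6/(1676502901/76419) = 6*(76419/1676502901) = 458514/1676502901 ≈ 0.00027349)
(l + (143534 - 35976)/(-152519 - 134288)) + 30270 = (458514/1676502901 + (143534 - 35976)/(-152519 - 134288)) + 30270 = (458514/1676502901 + 107558/(-286807)) + 30270 = (458514/1676502901 + 107558*(-1/286807)) + 30270 = (458514/1676502901 - 107558/286807) + 30270 = -180189794000960/480832767527107 + 30270 = 14554627683251527930/480832767527107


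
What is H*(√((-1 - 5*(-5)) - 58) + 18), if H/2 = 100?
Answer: 3600 + 200*I*√34 ≈ 3600.0 + 1166.2*I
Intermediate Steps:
H = 200 (H = 2*100 = 200)
H*(√((-1 - 5*(-5)) - 58) + 18) = 200*(√((-1 - 5*(-5)) - 58) + 18) = 200*(√((-1 + 25) - 58) + 18) = 200*(√(24 - 58) + 18) = 200*(√(-34) + 18) = 200*(I*√34 + 18) = 200*(18 + I*√34) = 3600 + 200*I*√34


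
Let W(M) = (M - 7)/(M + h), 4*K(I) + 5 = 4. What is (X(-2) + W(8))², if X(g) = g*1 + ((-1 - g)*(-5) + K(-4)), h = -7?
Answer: 625/16 ≈ 39.063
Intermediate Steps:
K(I) = -¼ (K(I) = -5/4 + (¼)*4 = -5/4 + 1 = -¼)
W(M) = 1 (W(M) = (M - 7)/(M - 7) = (-7 + M)/(-7 + M) = 1)
X(g) = 19/4 + 6*g (X(g) = g*1 + ((-1 - g)*(-5) - ¼) = g + ((5 + 5*g) - ¼) = g + (19/4 + 5*g) = 19/4 + 6*g)
(X(-2) + W(8))² = ((19/4 + 6*(-2)) + 1)² = ((19/4 - 12) + 1)² = (-29/4 + 1)² = (-25/4)² = 625/16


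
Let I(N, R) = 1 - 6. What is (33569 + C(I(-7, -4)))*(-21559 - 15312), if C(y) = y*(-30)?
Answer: -1243253249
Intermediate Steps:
I(N, R) = -5
C(y) = -30*y
(33569 + C(I(-7, -4)))*(-21559 - 15312) = (33569 - 30*(-5))*(-21559 - 15312) = (33569 + 150)*(-36871) = 33719*(-36871) = -1243253249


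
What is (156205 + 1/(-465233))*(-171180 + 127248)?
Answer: -3192614036604048/465233 ≈ -6.8624e+9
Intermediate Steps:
(156205 + 1/(-465233))*(-171180 + 127248) = (156205 - 1/465233)*(-43932) = (72671720764/465233)*(-43932) = -3192614036604048/465233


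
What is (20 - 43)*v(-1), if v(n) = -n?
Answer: -23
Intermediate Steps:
(20 - 43)*v(-1) = (20 - 43)*(-1*(-1)) = -23*1 = -23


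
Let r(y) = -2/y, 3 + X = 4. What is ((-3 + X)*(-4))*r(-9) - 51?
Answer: -443/9 ≈ -49.222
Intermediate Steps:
X = 1 (X = -3 + 4 = 1)
((-3 + X)*(-4))*r(-9) - 51 = ((-3 + 1)*(-4))*(-2/(-9)) - 51 = (-2*(-4))*(-2*(-⅑)) - 51 = 8*(2/9) - 51 = 16/9 - 51 = -443/9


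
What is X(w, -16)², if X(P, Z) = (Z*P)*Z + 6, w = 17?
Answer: 18992164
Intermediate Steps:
X(P, Z) = 6 + P*Z² (X(P, Z) = (P*Z)*Z + 6 = P*Z² + 6 = 6 + P*Z²)
X(w, -16)² = (6 + 17*(-16)²)² = (6 + 17*256)² = (6 + 4352)² = 4358² = 18992164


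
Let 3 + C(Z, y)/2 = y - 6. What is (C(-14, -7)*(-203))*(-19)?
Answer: -123424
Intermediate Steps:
C(Z, y) = -18 + 2*y (C(Z, y) = -6 + 2*(y - 6) = -6 + 2*(-6 + y) = -6 + (-12 + 2*y) = -18 + 2*y)
(C(-14, -7)*(-203))*(-19) = ((-18 + 2*(-7))*(-203))*(-19) = ((-18 - 14)*(-203))*(-19) = -32*(-203)*(-19) = 6496*(-19) = -123424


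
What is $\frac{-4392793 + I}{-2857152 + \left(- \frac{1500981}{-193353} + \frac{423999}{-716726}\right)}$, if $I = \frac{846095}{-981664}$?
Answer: $\frac{99599351844701027161311}{64781044139231222057968} \approx 1.5375$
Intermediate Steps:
$I = - \frac{846095}{981664}$ ($I = 846095 \left(- \frac{1}{981664}\right) = - \frac{846095}{981664} \approx -0.8619$)
$\frac{-4392793 + I}{-2857152 + \left(- \frac{1500981}{-193353} + \frac{423999}{-716726}\right)} = \frac{-4392793 - \frac{846095}{981664}}{-2857152 + \left(- \frac{1500981}{-193353} + \frac{423999}{-716726}\right)} = - \frac{4312247593647}{981664 \left(-2857152 + \left(\left(-1500981\right) \left(- \frac{1}{193353}\right) + 423999 \left(- \frac{1}{716726}\right)\right)\right)} = - \frac{4312247593647}{981664 \left(-2857152 + \left(\frac{500327}{64451} - \frac{423999}{716726}\right)\right)} = - \frac{4312247593647}{981664 \left(-2857152 + \frac{331270209853}{46193707426}\right)} = - \frac{4312247593647}{981664 \left(- \frac{131982112289400899}{46193707426}\right)} = \left(- \frac{4312247593647}{981664}\right) \left(- \frac{46193707426}{131982112289400899}\right) = \frac{99599351844701027161311}{64781044139231222057968}$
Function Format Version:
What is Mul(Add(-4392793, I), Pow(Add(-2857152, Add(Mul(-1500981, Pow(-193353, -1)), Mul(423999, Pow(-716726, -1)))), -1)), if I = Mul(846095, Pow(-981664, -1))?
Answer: Rational(99599351844701027161311, 64781044139231222057968) ≈ 1.5375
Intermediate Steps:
I = Rational(-846095, 981664) (I = Mul(846095, Rational(-1, 981664)) = Rational(-846095, 981664) ≈ -0.86190)
Mul(Add(-4392793, I), Pow(Add(-2857152, Add(Mul(-1500981, Pow(-193353, -1)), Mul(423999, Pow(-716726, -1)))), -1)) = Mul(Add(-4392793, Rational(-846095, 981664)), Pow(Add(-2857152, Add(Mul(-1500981, Pow(-193353, -1)), Mul(423999, Pow(-716726, -1)))), -1)) = Mul(Rational(-4312247593647, 981664), Pow(Add(-2857152, Add(Mul(-1500981, Rational(-1, 193353)), Mul(423999, Rational(-1, 716726)))), -1)) = Mul(Rational(-4312247593647, 981664), Pow(Add(-2857152, Add(Rational(500327, 64451), Rational(-423999, 716726))), -1)) = Mul(Rational(-4312247593647, 981664), Pow(Add(-2857152, Rational(331270209853, 46193707426)), -1)) = Mul(Rational(-4312247593647, 981664), Pow(Rational(-131982112289400899, 46193707426), -1)) = Mul(Rational(-4312247593647, 981664), Rational(-46193707426, 131982112289400899)) = Rational(99599351844701027161311, 64781044139231222057968)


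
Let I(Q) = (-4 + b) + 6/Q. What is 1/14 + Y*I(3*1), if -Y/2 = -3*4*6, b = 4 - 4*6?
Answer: -44351/14 ≈ -3167.9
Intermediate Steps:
b = -20 (b = 4 - 24 = -20)
Y = 144 (Y = -2*(-3*4)*6 = -(-24)*6 = -2*(-72) = 144)
I(Q) = -24 + 6/Q (I(Q) = (-4 - 20) + 6/Q = -24 + 6/Q)
1/14 + Y*I(3*1) = 1/14 + 144*(-24 + 6/((3*1))) = 1/14 + 144*(-24 + 6/3) = 1/14 + 144*(-24 + 6*(⅓)) = 1/14 + 144*(-24 + 2) = 1/14 + 144*(-22) = 1/14 - 3168 = -44351/14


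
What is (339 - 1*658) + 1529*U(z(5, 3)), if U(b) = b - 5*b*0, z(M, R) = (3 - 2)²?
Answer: 1210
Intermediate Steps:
z(M, R) = 1 (z(M, R) = 1² = 1)
U(b) = b (U(b) = b + 0 = b)
(339 - 1*658) + 1529*U(z(5, 3)) = (339 - 1*658) + 1529*1 = (339 - 658) + 1529 = -319 + 1529 = 1210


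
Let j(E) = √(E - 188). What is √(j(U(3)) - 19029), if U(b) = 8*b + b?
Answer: √(-19029 + I*√161) ≈ 0.046 + 137.95*I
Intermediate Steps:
U(b) = 9*b
j(E) = √(-188 + E)
√(j(U(3)) - 19029) = √(√(-188 + 9*3) - 19029) = √(√(-188 + 27) - 19029) = √(√(-161) - 19029) = √(I*√161 - 19029) = √(-19029 + I*√161)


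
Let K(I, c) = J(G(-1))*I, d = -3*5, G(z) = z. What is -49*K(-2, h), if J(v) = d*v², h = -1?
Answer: -1470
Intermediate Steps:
d = -15
J(v) = -15*v²
K(I, c) = -15*I (K(I, c) = (-15*(-1)²)*I = (-15*1)*I = -15*I)
-49*K(-2, h) = -(-735)*(-2) = -49*30 = -1470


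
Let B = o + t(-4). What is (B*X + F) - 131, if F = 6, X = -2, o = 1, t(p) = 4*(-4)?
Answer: -95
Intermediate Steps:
t(p) = -16
B = -15 (B = 1 - 16 = -15)
(B*X + F) - 131 = (-15*(-2) + 6) - 131 = (30 + 6) - 131 = 36 - 131 = -95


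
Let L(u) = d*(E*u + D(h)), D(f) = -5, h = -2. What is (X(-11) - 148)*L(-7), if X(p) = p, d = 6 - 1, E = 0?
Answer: 3975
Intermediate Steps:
d = 5
L(u) = -25 (L(u) = 5*(0*u - 5) = 5*(0 - 5) = 5*(-5) = -25)
(X(-11) - 148)*L(-7) = (-11 - 148)*(-25) = -159*(-25) = 3975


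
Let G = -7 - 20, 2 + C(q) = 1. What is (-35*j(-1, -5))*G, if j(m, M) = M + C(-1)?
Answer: -5670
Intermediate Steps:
C(q) = -1 (C(q) = -2 + 1 = -1)
j(m, M) = -1 + M (j(m, M) = M - 1 = -1 + M)
G = -27
(-35*j(-1, -5))*G = -35*(-1 - 5)*(-27) = -35*(-6)*(-27) = 210*(-27) = -5670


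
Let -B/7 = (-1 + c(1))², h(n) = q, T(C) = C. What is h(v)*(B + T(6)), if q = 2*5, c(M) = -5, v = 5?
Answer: -2460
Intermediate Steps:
q = 10
h(n) = 10
B = -252 (B = -7*(-1 - 5)² = -7*(-6)² = -7*36 = -252)
h(v)*(B + T(6)) = 10*(-252 + 6) = 10*(-246) = -2460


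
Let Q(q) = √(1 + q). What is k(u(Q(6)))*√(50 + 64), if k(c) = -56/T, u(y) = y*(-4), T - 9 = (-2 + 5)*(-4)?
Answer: 56*√114/3 ≈ 199.31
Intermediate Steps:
T = -3 (T = 9 + (-2 + 5)*(-4) = 9 + 3*(-4) = 9 - 12 = -3)
u(y) = -4*y
k(c) = 56/3 (k(c) = -56/(-3) = -56*(-⅓) = 56/3)
k(u(Q(6)))*√(50 + 64) = 56*√(50 + 64)/3 = 56*√114/3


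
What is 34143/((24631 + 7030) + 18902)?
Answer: 34143/50563 ≈ 0.67526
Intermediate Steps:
34143/((24631 + 7030) + 18902) = 34143/(31661 + 18902) = 34143/50563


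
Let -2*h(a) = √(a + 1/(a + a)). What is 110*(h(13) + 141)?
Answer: 15510 - 55*√8814/26 ≈ 15311.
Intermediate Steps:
h(a) = -√(a + 1/(2*a))/2 (h(a) = -√(a + 1/(a + a))/2 = -√(a + 1/(2*a))/2)
110*(h(13) + 141) = 110*(-√(2/13 + 4*13)/4 + 141) = 110*(-√(2*(1/13) + 52)/4 + 141) = 110*(-√(2/13 + 52)/4 + 141) = 110*(-√8814/52 + 141) = 110*(141 - √8814/52) = 15510 - 55*√8814/26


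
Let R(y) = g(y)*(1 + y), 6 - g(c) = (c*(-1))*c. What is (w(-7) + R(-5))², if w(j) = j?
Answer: 17161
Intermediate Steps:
g(c) = 6 + c² (g(c) = 6 - c*(-1)*c = 6 - (-c)*c = 6 - (-1)*c² = 6 + c²)
R(y) = (1 + y)*(6 + y²) (R(y) = (6 + y²)*(1 + y) = (1 + y)*(6 + y²))
(w(-7) + R(-5))² = (-7 + (1 - 5)*(6 + (-5)²))² = (-7 - 4*(6 + 25))² = (-7 - 4*31)² = (-7 - 124)² = (-131)² = 17161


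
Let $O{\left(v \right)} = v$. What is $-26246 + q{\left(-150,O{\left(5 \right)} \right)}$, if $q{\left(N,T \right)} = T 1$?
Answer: $-26241$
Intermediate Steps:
$q{\left(N,T \right)} = T$
$-26246 + q{\left(-150,O{\left(5 \right)} \right)} = -26246 + 5 = -26241$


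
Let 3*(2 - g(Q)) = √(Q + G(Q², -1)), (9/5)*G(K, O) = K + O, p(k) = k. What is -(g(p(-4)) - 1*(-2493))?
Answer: -2495 + √39/9 ≈ -2494.3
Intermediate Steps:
G(K, O) = 5*K/9 + 5*O/9 (G(K, O) = 5*(K + O)/9 = 5*K/9 + 5*O/9)
g(Q) = 2 - √(-5/9 + Q + 5*Q²/9)/3 (g(Q) = 2 - √(Q + (5*Q²/9 + (5/9)*(-1)))/3 = 2 - √(Q + (5*Q²/9 - 5/9))/3 = 2 - √(Q + (-5/9 + 5*Q²/9))/3 = 2 - √(-5/9 + Q + 5*Q²/9)/3)
-(g(p(-4)) - 1*(-2493)) = -((2 - √(-5 + 5*(-4)² + 9*(-4))/9) - 1*(-2493)) = -((2 - √(-5 + 5*16 - 36)/9) + 2493) = -((2 - √(-5 + 80 - 36)/9) + 2493) = -((2 - √39/9) + 2493) = -(2495 - √39/9) = -2495 + √39/9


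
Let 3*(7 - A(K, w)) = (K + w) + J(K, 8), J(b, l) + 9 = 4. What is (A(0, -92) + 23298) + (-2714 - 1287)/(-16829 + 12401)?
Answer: 103341713/4428 ≈ 23338.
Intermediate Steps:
J(b, l) = -5 (J(b, l) = -9 + 4 = -5)
A(K, w) = 26/3 - K/3 - w/3 (A(K, w) = 7 - ((K + w) - 5)/3 = 7 - (-5 + K + w)/3 = 7 + (5/3 - K/3 - w/3) = 26/3 - K/3 - w/3)
(A(0, -92) + 23298) + (-2714 - 1287)/(-16829 + 12401) = ((26/3 - ⅓*0 - ⅓*(-92)) + 23298) + (-2714 - 1287)/(-16829 + 12401) = ((26/3 + 0 + 92/3) + 23298) - 4001/(-4428) = (118/3 + 23298) - 4001*(-1/4428) = 70012/3 + 4001/4428 = 103341713/4428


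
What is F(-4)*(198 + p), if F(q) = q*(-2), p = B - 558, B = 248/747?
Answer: -2149376/747 ≈ -2877.3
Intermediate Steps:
B = 248/747 (B = 248*(1/747) = 248/747 ≈ 0.33199)
p = -416578/747 (p = 248/747 - 558 = -416578/747 ≈ -557.67)
F(q) = -2*q
F(-4)*(198 + p) = (-2*(-4))*(198 - 416578/747) = 8*(-268672/747) = -2149376/747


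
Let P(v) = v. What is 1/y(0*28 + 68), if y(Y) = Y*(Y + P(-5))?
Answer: 1/4284 ≈ 0.00023343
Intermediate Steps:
y(Y) = Y*(-5 + Y) (y(Y) = Y*(Y - 5) = Y*(-5 + Y))
1/y(0*28 + 68) = 1/((0*28 + 68)*(-5 + (0*28 + 68))) = 1/((0 + 68)*(-5 + (0 + 68))) = 1/(68*(-5 + 68)) = 1/(68*63) = 1/4284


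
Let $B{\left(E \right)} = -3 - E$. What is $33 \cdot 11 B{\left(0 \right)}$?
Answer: $-1089$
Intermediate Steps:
$33 \cdot 11 B{\left(0 \right)} = 33 \cdot 11 \left(-3 - 0\right) = 363 \left(-3 + 0\right) = 363 \left(-3\right) = -1089$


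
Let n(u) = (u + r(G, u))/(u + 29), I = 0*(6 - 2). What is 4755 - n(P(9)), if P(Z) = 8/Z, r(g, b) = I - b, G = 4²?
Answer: 4755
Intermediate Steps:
I = 0 (I = 0*4 = 0)
G = 16
r(g, b) = -b (r(g, b) = 0 - b = -b)
n(u) = 0 (n(u) = (u - u)/(u + 29) = 0/(29 + u) = 0)
4755 - n(P(9)) = 4755 - 1*0 = 4755 + 0 = 4755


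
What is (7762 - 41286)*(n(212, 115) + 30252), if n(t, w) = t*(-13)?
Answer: -921775904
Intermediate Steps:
n(t, w) = -13*t
(7762 - 41286)*(n(212, 115) + 30252) = (7762 - 41286)*(-13*212 + 30252) = -33524*(-2756 + 30252) = -33524*27496 = -921775904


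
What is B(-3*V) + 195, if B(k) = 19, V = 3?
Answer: 214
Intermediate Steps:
B(-3*V) + 195 = 19 + 195 = 214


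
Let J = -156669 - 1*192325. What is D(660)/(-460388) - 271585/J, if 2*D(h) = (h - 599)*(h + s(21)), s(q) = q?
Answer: 117785695103/160672649672 ≈ 0.73308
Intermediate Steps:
J = -348994 (J = -156669 - 192325 = -348994)
D(h) = (-599 + h)*(21 + h)/2 (D(h) = ((h - 599)*(h + 21))/2 = ((-599 + h)*(21 + h))/2 = (-599 + h)*(21 + h)/2)
D(660)/(-460388) - 271585/J = (-12579/2 + (½)*660² - 289*660)/(-460388) - 271585/(-348994) = (-12579/2 + (½)*435600 - 190740)*(-1/460388) - 271585*(-1/348994) = (-12579/2 + 217800 - 190740)*(-1/460388) + 271585/348994 = (41541/2)*(-1/460388) + 271585/348994 = -41541/920776 + 271585/348994 = 117785695103/160672649672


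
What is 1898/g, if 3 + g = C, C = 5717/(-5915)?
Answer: -5613335/11731 ≈ -478.50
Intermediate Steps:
C = -5717/5915 (C = 5717*(-1/5915) = -5717/5915 ≈ -0.96653)
g = -23462/5915 (g = -3 - 5717/5915 = -23462/5915 ≈ -3.9665)
1898/g = 1898/(-23462/5915) = 1898*(-5915/23462) = -5613335/11731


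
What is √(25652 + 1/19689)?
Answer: √9944170226781/19689 ≈ 160.16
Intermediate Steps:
√(25652 + 1/19689) = √(505062229/19689) = √9944170226781/19689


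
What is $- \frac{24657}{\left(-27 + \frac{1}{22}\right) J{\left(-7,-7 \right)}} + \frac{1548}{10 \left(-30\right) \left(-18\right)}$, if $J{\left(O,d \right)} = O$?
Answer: $- \frac{81189607}{622650} \approx -130.39$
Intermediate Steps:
$- \frac{24657}{\left(-27 + \frac{1}{22}\right) J{\left(-7,-7 \right)}} + \frac{1548}{10 \left(-30\right) \left(-18\right)} = - \frac{24657}{\left(-27 + \frac{1}{22}\right) \left(-7\right)} + \frac{1548}{10 \left(-30\right) \left(-18\right)} = - \frac{24657}{\left(-27 + \frac{1}{22}\right) \left(-7\right)} + \frac{1548}{\left(-300\right) \left(-18\right)} = - \frac{24657}{\left(- \frac{593}{22}\right) \left(-7\right)} + \frac{1548}{5400} = - \frac{24657}{\frac{4151}{22}} + 1548 \cdot \frac{1}{5400} = \left(-24657\right) \frac{22}{4151} + \frac{43}{150} = - \frac{542454}{4151} + \frac{43}{150} = - \frac{81189607}{622650}$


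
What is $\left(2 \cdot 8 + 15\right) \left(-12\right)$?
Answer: $-372$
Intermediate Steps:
$\left(2 \cdot 8 + 15\right) \left(-12\right) = \left(16 + 15\right) \left(-12\right) = 31 \left(-12\right) = -372$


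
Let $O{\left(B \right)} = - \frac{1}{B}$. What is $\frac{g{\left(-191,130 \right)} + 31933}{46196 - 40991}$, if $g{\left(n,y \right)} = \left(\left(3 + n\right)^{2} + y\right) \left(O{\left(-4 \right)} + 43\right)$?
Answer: $\frac{3132367}{10410} \approx 300.9$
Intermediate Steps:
$g{\left(n,y \right)} = \frac{173 y}{4} + \frac{173 \left(3 + n\right)^{2}}{4}$ ($g{\left(n,y \right)} = \left(\left(3 + n\right)^{2} + y\right) \left(- \frac{1}{-4} + 43\right) = \left(y + \left(3 + n\right)^{2}\right) \left(\left(-1\right) \left(- \frac{1}{4}\right) + 43\right) = \left(y + \left(3 + n\right)^{2}\right) \left(\frac{1}{4} + 43\right) = \left(y + \left(3 + n\right)^{2}\right) \frac{173}{4} = \frac{173 y}{4} + \frac{173 \left(3 + n\right)^{2}}{4}$)
$\frac{g{\left(-191,130 \right)} + 31933}{46196 - 40991} = \frac{\left(\frac{173}{4} \cdot 130 + \frac{173 \left(3 - 191\right)^{2}}{4}\right) + 31933}{46196 - 40991} = \frac{\left(\frac{11245}{2} + \frac{173 \left(-188\right)^{2}}{4}\right) + 31933}{5205} = \left(\left(\frac{11245}{2} + \frac{173}{4} \cdot 35344\right) + 31933\right) \frac{1}{5205} = \left(\left(\frac{11245}{2} + 1528628\right) + 31933\right) \frac{1}{5205} = \left(\frac{3068501}{2} + 31933\right) \frac{1}{5205} = \frac{3132367}{2} \cdot \frac{1}{5205} = \frac{3132367}{10410}$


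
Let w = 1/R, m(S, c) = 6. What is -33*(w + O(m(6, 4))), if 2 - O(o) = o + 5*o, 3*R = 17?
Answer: 18975/17 ≈ 1116.2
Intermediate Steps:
R = 17/3 (R = (⅓)*17 = 17/3 ≈ 5.6667)
O(o) = 2 - 6*o (O(o) = 2 - (o + 5*o) = 2 - 6*o)
w = 3/17 (w = 1/(17/3) = 3/17 ≈ 0.17647)
-33*(w + O(m(6, 4))) = -33*(3/17 + (2 - 6*6)) = -33*(3/17 + (2 - 36)) = -33*(3/17 - 34) = -33*(-575/17) = 18975/17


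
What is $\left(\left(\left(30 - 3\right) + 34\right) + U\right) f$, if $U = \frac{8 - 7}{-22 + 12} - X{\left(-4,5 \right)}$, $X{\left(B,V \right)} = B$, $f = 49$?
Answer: $\frac{31801}{10} \approx 3180.1$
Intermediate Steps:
$U = \frac{39}{10}$ ($U = \frac{8 - 7}{-22 + 12} - -4 = 1 \frac{1}{-10} + 4 = 1 \left(- \frac{1}{10}\right) + 4 = - \frac{1}{10} + 4 = \frac{39}{10} \approx 3.9$)
$\left(\left(\left(30 - 3\right) + 34\right) + U\right) f = \left(\left(\left(30 - 3\right) + 34\right) + \frac{39}{10}\right) 49 = \left(\left(27 + 34\right) + \frac{39}{10}\right) 49 = \left(61 + \frac{39}{10}\right) 49 = \frac{649}{10} \cdot 49 = \frac{31801}{10}$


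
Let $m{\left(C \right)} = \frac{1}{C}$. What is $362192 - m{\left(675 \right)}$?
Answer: $\frac{244479599}{675} \approx 3.6219 \cdot 10^{5}$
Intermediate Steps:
$362192 - m{\left(675 \right)} = 362192 - \frac{1}{675} = \frac{244479599}{675}$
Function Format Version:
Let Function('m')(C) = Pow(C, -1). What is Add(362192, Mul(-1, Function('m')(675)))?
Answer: Rational(244479599, 675) ≈ 3.6219e+5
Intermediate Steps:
Add(362192, Mul(-1, Function('m')(675))) = Add(362192, Mul(-1, Pow(675, -1))) = Add(362192, Mul(-1, Rational(1, 675))) = Add(362192, Rational(-1, 675)) = Rational(244479599, 675)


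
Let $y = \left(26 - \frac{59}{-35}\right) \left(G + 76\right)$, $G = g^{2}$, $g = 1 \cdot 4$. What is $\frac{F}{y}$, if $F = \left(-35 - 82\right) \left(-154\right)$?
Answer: $\frac{105105}{14858} \approx 7.074$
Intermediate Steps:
$g = 4$
$G = 16$ ($G = 4^{2} = 16$)
$F = 18018$ ($F = \left(-117\right) \left(-154\right) = 18018$)
$y = \frac{89148}{35}$ ($y = \left(26 - \frac{59}{-35}\right) \left(16 + 76\right) = \left(26 - - \frac{59}{35}\right) 92 = \left(26 + \frac{59}{35}\right) 92 = \frac{969}{35} \cdot 92 = \frac{89148}{35} \approx 2547.1$)
$\frac{F}{y} = \frac{18018}{\frac{89148}{35}} = 18018 \cdot \frac{35}{89148} = \frac{105105}{14858}$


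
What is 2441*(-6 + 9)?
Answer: 7323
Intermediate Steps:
2441*(-6 + 9) = 2441*3 = 7323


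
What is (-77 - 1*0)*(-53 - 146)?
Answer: 15323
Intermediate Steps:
(-77 - 1*0)*(-53 - 146) = (-77 + 0)*(-199) = -77*(-199) = 15323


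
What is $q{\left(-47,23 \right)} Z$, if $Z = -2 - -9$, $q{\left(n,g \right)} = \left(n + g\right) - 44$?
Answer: $-476$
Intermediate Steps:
$q{\left(n,g \right)} = -44 + g + n$ ($q{\left(n,g \right)} = \left(g + n\right) - 44 = -44 + g + n$)
$Z = 7$ ($Z = -2 + 9 = 7$)
$q{\left(-47,23 \right)} Z = \left(-44 + 23 - 47\right) 7 = \left(-68\right) 7 = -476$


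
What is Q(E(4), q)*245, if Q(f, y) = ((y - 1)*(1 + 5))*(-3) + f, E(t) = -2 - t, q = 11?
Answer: -45570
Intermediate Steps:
Q(f, y) = 18 + f - 18*y (Q(f, y) = ((-1 + y)*6)*(-3) + f = (-6 + 6*y)*(-3) + f = (18 - 18*y) + f = 18 + f - 18*y)
Q(E(4), q)*245 = (18 + (-2 - 1*4) - 18*11)*245 = (18 + (-2 - 4) - 198)*245 = (18 - 6 - 198)*245 = -186*245 = -45570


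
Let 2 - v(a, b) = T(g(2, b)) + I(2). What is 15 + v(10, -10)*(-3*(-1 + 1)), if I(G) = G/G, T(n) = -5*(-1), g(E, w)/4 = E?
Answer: 15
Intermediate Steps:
g(E, w) = 4*E
T(n) = 5
I(G) = 1
v(a, b) = -4 (v(a, b) = 2 - (5 + 1) = 2 - 1*6 = 2 - 6 = -4)
15 + v(10, -10)*(-3*(-1 + 1)) = 15 - (-12)*(-1 + 1) = 15 - (-12)*0 = 15 - 4*0 = 15 + 0 = 15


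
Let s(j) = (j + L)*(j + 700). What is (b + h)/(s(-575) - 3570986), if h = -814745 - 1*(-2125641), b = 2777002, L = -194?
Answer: -4087898/3667111 ≈ -1.1147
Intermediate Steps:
h = 1310896 (h = -814745 + 2125641 = 1310896)
s(j) = (-194 + j)*(700 + j) (s(j) = (j - 194)*(j + 700) = (-194 + j)*(700 + j))
(b + h)/(s(-575) - 3570986) = (2777002 + 1310896)/((-135800 + (-575)² + 506*(-575)) - 3570986) = 4087898/((-135800 + 330625 - 290950) - 3570986) = 4087898/(-96125 - 3570986) = 4087898/(-3667111) = 4087898*(-1/3667111) = -4087898/3667111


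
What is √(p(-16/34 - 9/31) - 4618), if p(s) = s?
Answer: I*√1282763849/527 ≈ 67.961*I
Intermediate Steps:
√(p(-16/34 - 9/31) - 4618) = √((-16/34 - 9/31) - 4618) = √((-16*1/34 - 9*1/31) - 4618) = √((-8/17 - 9/31) - 4618) = √(-401/527 - 4618) = √(-2434087/527) = I*√1282763849/527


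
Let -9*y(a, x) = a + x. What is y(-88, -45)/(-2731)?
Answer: -133/24579 ≈ -0.0054111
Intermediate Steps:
y(a, x) = -a/9 - x/9 (y(a, x) = -(a + x)/9 = -a/9 - x/9)
y(-88, -45)/(-2731) = (-⅑*(-88) - ⅑*(-45))/(-2731) = (88/9 + 5)*(-1/2731) = (133/9)*(-1/2731) = -133/24579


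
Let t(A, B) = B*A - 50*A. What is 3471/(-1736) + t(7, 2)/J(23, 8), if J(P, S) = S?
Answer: -76383/1736 ≈ -43.999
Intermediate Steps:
t(A, B) = -50*A + A*B (t(A, B) = A*B - 50*A = -50*A + A*B)
3471/(-1736) + t(7, 2)/J(23, 8) = 3471/(-1736) + (7*(-50 + 2))/8 = 3471*(-1/1736) + (7*(-48))*(⅛) = -3471/1736 - 336*⅛ = -3471/1736 - 42 = -76383/1736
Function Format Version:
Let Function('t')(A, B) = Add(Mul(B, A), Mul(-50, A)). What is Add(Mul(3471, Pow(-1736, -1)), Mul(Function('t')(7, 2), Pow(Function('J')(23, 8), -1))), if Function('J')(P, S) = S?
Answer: Rational(-76383, 1736) ≈ -43.999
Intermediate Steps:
Function('t')(A, B) = Add(Mul(-50, A), Mul(A, B)) (Function('t')(A, B) = Add(Mul(A, B), Mul(-50, A)) = Add(Mul(-50, A), Mul(A, B)))
Add(Mul(3471, Pow(-1736, -1)), Mul(Function('t')(7, 2), Pow(Function('J')(23, 8), -1))) = Add(Mul(3471, Pow(-1736, -1)), Mul(Mul(7, Add(-50, 2)), Pow(8, -1))) = Add(Mul(3471, Rational(-1, 1736)), Mul(Mul(7, -48), Rational(1, 8))) = Add(Rational(-3471, 1736), Mul(-336, Rational(1, 8))) = Add(Rational(-3471, 1736), -42) = Rational(-76383, 1736)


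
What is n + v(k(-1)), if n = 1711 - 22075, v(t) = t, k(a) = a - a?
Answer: -20364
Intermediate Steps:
k(a) = 0
n = -20364
n + v(k(-1)) = -20364 + 0 = -20364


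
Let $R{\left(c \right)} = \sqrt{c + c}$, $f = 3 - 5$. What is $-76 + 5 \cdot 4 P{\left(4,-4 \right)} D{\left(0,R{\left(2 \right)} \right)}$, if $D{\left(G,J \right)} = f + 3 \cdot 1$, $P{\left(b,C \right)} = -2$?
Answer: $-116$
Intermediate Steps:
$f = -2$ ($f = 3 - 5 = -2$)
$R{\left(c \right)} = \sqrt{2} \sqrt{c}$ ($R{\left(c \right)} = \sqrt{2 c} = \sqrt{2} \sqrt{c}$)
$D{\left(G,J \right)} = 1$ ($D{\left(G,J \right)} = -2 + 3 \cdot 1 = -2 + 3 = 1$)
$-76 + 5 \cdot 4 P{\left(4,-4 \right)} D{\left(0,R{\left(2 \right)} \right)} = -76 + 5 \cdot 4 \left(-2\right) 1 = -76 + 20 \left(-2\right) 1 = -76 - 40 = -116$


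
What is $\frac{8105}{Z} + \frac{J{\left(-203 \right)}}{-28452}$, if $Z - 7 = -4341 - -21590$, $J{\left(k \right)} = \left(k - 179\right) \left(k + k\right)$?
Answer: $- \frac{203805341}{40913976} \approx -4.9813$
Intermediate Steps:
$J{\left(k \right)} = 2 k \left(-179 + k\right)$ ($J{\left(k \right)} = \left(-179 + k\right) 2 k = 2 k \left(-179 + k\right)$)
$Z = 17256$ ($Z = 7 - -17249 = 7 + \left(-4341 + 21590\right) = 7 + 17249 = 17256$)
$\frac{8105}{Z} + \frac{J{\left(-203 \right)}}{-28452} = \frac{8105}{17256} + \frac{2 \left(-203\right) \left(-179 - 203\right)}{-28452} = 8105 \cdot \frac{1}{17256} + 2 \left(-203\right) \left(-382\right) \left(- \frac{1}{28452}\right) = \frac{8105}{17256} + 155092 \left(- \frac{1}{28452}\right) = \frac{8105}{17256} - \frac{38773}{7113} = - \frac{203805341}{40913976}$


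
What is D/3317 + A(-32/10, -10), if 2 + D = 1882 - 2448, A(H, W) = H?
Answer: -55912/16585 ≈ -3.3712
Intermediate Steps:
D = -568 (D = -2 + (1882 - 2448) = -2 - 566 = -568)
D/3317 + A(-32/10, -10) = -568/3317 - 32/10 = -568*1/3317 - 32*⅒ = -568/3317 - 16/5 = -55912/16585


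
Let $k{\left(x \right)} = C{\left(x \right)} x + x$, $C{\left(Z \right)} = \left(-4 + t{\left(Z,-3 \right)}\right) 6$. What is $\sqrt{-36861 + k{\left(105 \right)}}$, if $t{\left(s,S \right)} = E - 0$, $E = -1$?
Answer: $3 i \sqrt{4434} \approx 199.76 i$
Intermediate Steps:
$t{\left(s,S \right)} = -1$ ($t{\left(s,S \right)} = -1 - 0 = -1 + 0 = -1$)
$C{\left(Z \right)} = -30$ ($C{\left(Z \right)} = \left(-4 - 1\right) 6 = \left(-5\right) 6 = -30$)
$k{\left(x \right)} = - 29 x$ ($k{\left(x \right)} = - 30 x + x = - 29 x$)
$\sqrt{-36861 + k{\left(105 \right)}} = \sqrt{-36861 - 3045} = \sqrt{-39906} = 3 i \sqrt{4434}$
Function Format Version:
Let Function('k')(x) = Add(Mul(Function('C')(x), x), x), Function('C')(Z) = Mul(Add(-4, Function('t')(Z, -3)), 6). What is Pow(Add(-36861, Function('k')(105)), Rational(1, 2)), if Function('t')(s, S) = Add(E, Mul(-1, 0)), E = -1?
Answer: Mul(3, I, Pow(4434, Rational(1, 2))) ≈ Mul(199.76, I)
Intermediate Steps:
Function('t')(s, S) = -1 (Function('t')(s, S) = Add(-1, Mul(-1, 0)) = Add(-1, 0) = -1)
Function('C')(Z) = -30 (Function('C')(Z) = Mul(Add(-4, -1), 6) = Mul(-5, 6) = -30)
Function('k')(x) = Mul(-29, x) (Function('k')(x) = Add(Mul(-30, x), x) = Mul(-29, x))
Pow(Add(-36861, Function('k')(105)), Rational(1, 2)) = Pow(Add(-36861, Mul(-29, 105)), Rational(1, 2)) = Pow(Add(-36861, -3045), Rational(1, 2)) = Pow(-39906, Rational(1, 2)) = Mul(3, I, Pow(4434, Rational(1, 2)))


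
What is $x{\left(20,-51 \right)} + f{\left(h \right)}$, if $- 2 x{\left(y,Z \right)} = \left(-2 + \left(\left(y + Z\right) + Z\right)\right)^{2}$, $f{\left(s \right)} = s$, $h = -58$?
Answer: $-3586$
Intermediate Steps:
$x{\left(y,Z \right)} = - \frac{\left(-2 + y + 2 Z\right)^{2}}{2}$ ($x{\left(y,Z \right)} = - \frac{\left(-2 + \left(\left(y + Z\right) + Z\right)\right)^{2}}{2} = - \frac{\left(-2 + \left(\left(Z + y\right) + Z\right)\right)^{2}}{2} = - \frac{\left(-2 + \left(y + 2 Z\right)\right)^{2}}{2} = - \frac{\left(-2 + y + 2 Z\right)^{2}}{2}$)
$x{\left(20,-51 \right)} + f{\left(h \right)} = - \frac{\left(-2 + 20 + 2 \left(-51\right)\right)^{2}}{2} - 58 = - \frac{\left(-2 + 20 - 102\right)^{2}}{2} - 58 = - \frac{\left(-84\right)^{2}}{2} - 58 = \left(- \frac{1}{2}\right) 7056 - 58 = -3528 - 58 = -3586$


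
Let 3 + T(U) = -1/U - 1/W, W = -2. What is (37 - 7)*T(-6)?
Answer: -70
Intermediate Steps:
T(U) = -5/2 - 1/U (T(U) = -3 + (-1/U - 1/(-2)) = -3 + (-1/U - 1*(-½)) = -3 + (-1/U + ½) = -3 + (½ - 1/U) = -5/2 - 1/U)
(37 - 7)*T(-6) = (37 - 7)*(-5/2 - 1/(-6)) = 30*(-5/2 - 1*(-⅙)) = 30*(-5/2 + ⅙) = 30*(-7/3) = -70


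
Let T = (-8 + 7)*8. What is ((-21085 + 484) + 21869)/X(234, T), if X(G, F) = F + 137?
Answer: 1268/129 ≈ 9.8295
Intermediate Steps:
T = -8 (T = -1*8 = -8)
X(G, F) = 137 + F
((-21085 + 484) + 21869)/X(234, T) = ((-21085 + 484) + 21869)/(137 - 8) = (-20601 + 21869)/129 = 1268*(1/129) = 1268/129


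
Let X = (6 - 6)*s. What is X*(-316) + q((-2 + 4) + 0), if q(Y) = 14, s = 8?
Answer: 14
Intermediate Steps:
X = 0 (X = (6 - 6)*8 = 0*8 = 0)
X*(-316) + q((-2 + 4) + 0) = 0*(-316) + 14 = 0 + 14 = 14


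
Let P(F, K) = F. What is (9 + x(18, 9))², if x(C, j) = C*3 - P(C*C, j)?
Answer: 68121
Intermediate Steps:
x(C, j) = -C² + 3*C (x(C, j) = C*3 - C*C = 3*C - C² = -C² + 3*C)
(9 + x(18, 9))² = (9 + 18*(3 - 1*18))² = (9 + 18*(3 - 18))² = (9 + 18*(-15))² = (9 - 270)² = (-261)² = 68121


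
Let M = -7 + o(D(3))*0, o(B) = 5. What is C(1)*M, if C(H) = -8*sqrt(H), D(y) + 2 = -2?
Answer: 56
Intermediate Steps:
D(y) = -4 (D(y) = -2 - 2 = -4)
M = -7 (M = -7 + 5*0 = -7 + 0 = -7)
C(1)*M = -8*sqrt(1)*(-7) = -8*1*(-7) = -8*(-7) = 56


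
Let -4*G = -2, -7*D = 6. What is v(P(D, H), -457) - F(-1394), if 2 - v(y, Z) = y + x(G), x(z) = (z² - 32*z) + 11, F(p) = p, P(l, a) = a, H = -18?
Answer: 5675/4 ≈ 1418.8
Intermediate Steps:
D = -6/7 (D = -⅐*6 = -6/7 ≈ -0.85714)
G = ½ (G = -¼*(-2) = ½ ≈ 0.50000)
x(z) = 11 + z² - 32*z
v(y, Z) = 27/4 - y (v(y, Z) = 2 - (y + (11 + (½)² - 32*½)) = 2 - (y + (11 + ¼ - 16)) = 2 - (y - 19/4) = 2 - (-19/4 + y) = 2 + (19/4 - y) = 27/4 - y)
v(P(D, H), -457) - F(-1394) = (27/4 - 1*(-18)) - 1*(-1394) = (27/4 + 18) + 1394 = 99/4 + 1394 = 5675/4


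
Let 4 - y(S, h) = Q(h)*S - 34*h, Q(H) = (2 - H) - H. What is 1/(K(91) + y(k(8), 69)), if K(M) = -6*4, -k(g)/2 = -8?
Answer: 1/4502 ≈ 0.00022212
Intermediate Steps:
k(g) = 16 (k(g) = -2*(-8) = 16)
K(M) = -24
Q(H) = 2 - 2*H
y(S, h) = 4 + 34*h - S*(2 - 2*h) (y(S, h) = 4 - ((2 - 2*h)*S - 34*h) = 4 - (S*(2 - 2*h) - 34*h) = 4 - (-34*h + S*(2 - 2*h)) = 4 + (34*h - S*(2 - 2*h)) = 4 + 34*h - S*(2 - 2*h))
1/(K(91) + y(k(8), 69)) = 1/(-24 + (4 + 34*69 + 2*16*(-1 + 69))) = 1/(-24 + (4 + 2346 + 2*16*68)) = 1/(-24 + (4 + 2346 + 2176)) = 1/(-24 + 4526) = 1/4502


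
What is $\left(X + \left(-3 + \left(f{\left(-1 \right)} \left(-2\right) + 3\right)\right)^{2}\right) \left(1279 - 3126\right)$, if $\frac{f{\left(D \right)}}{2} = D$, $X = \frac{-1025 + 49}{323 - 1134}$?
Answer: $- \frac{25769344}{811} \approx -31775.0$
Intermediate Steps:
$X = \frac{976}{811}$ ($X = - \frac{976}{-811} = \left(-976\right) \left(- \frac{1}{811}\right) = \frac{976}{811} \approx 1.2035$)
$f{\left(D \right)} = 2 D$
$\left(X + \left(-3 + \left(f{\left(-1 \right)} \left(-2\right) + 3\right)\right)^{2}\right) \left(1279 - 3126\right) = \left(\frac{976}{811} + \left(-3 + \left(2 \left(-1\right) \left(-2\right) + 3\right)\right)^{2}\right) \left(1279 - 3126\right) = \left(\frac{976}{811} + \left(-3 + \left(\left(-2\right) \left(-2\right) + 3\right)\right)^{2}\right) \left(-1847\right) = \left(\frac{976}{811} + \left(-3 + \left(4 + 3\right)\right)^{2}\right) \left(-1847\right) = \left(\frac{976}{811} + \left(-3 + 7\right)^{2}\right) \left(-1847\right) = \left(\frac{976}{811} + 4^{2}\right) \left(-1847\right) = \left(\frac{976}{811} + 16\right) \left(-1847\right) = \frac{13952}{811} \left(-1847\right) = - \frac{25769344}{811}$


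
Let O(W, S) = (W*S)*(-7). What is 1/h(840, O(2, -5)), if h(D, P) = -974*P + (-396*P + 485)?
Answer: -1/95415 ≈ -1.0481e-5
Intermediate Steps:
O(W, S) = -7*S*W (O(W, S) = (S*W)*(-7) = -7*S*W)
h(D, P) = 485 - 1370*P (h(D, P) = -974*P + (485 - 396*P) = 485 - 1370*P)
1/h(840, O(2, -5)) = 1/(485 - (-9590)*(-5)*2) = 1/(485 - 1370*70) = 1/(485 - 95900) = 1/(-95415) = -1/95415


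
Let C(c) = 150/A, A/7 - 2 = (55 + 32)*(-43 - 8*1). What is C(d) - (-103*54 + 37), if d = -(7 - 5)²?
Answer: 34304695/6209 ≈ 5525.0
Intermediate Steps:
d = -4 (d = -1*2² = -1*4 = -4)
A = -31045 (A = 14 + 7*((55 + 32)*(-43 - 8*1)) = 14 + 7*(87*(-43 - 8)) = 14 + 7*(87*(-51)) = 14 + 7*(-4437) = 14 - 31059 = -31045)
C(c) = -30/6209 (C(c) = 150/(-31045) = 150*(-1/31045) = -30/6209)
C(d) - (-103*54 + 37) = -30/6209 - (-103*54 + 37) = -30/6209 - (-5562 + 37) = -30/6209 - 1*(-5525) = -30/6209 + 5525 = 34304695/6209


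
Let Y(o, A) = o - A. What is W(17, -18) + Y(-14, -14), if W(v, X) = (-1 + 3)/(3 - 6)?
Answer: -⅔ ≈ -0.66667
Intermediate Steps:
W(v, X) = -⅔ (W(v, X) = 2/(-3) = 2*(-⅓) = -⅔)
W(17, -18) + Y(-14, -14) = -⅔ + (-14 - 1*(-14)) = -⅔ + (-14 + 14) = -⅔ + 0 = -⅔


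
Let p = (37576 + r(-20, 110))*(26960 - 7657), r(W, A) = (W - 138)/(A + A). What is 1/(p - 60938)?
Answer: 110/79778019963 ≈ 1.3788e-9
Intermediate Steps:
r(W, A) = (-138 + W)/(2*A) (r(W, A) = (-138 + W)/((2*A)) = (-138 + W)*(1/(2*A)) = (-138 + W)/(2*A))
p = 79784723143/110 (p = (37576 + (1/2)*(-138 - 20)/110)*(26960 - 7657) = (37576 + (1/2)*(1/110)*(-158))*19303 = (37576 - 79/110)*19303 = (4133281/110)*19303 = 79784723143/110 ≈ 7.2532e+8)
1/(p - 60938) = 1/(79784723143/110 - 60938) = 1/(79778019963/110) = 110/79778019963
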